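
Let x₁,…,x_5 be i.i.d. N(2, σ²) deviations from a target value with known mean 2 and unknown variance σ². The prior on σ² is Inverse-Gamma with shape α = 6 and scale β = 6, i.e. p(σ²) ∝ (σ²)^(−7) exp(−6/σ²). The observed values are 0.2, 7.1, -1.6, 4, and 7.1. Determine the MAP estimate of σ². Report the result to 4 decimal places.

σ̂²_MAP = 4.4326

Sum of squared deviations about the known mean: SS = (0.2−2)² + (7.1−2)² + (-1.6−2)² + (4−2)² + (7.1−2)² = 72.22.
The Normal likelihood contributes (σ²)^(−n/2) exp(−SS/(2σ²)), so the posterior is Inverse-Gamma(α + n/2, β + SS/2) = Inverse-Gamma(8.5, 42.11).
The mode of Inverse-Gamma(a, b) is b/(a+1) = 42.11/9.5 ≈ 4.4326.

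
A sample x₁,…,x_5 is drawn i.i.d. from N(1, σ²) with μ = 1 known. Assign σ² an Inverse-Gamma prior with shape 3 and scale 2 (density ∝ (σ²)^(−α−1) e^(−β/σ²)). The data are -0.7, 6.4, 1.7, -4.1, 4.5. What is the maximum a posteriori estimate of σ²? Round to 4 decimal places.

σ̂²_MAP = 5.7538

Sum of squared deviations about the known mean: SS = (-0.7−1)² + (6.4−1)² + (1.7−1)² + (-4.1−1)² + (4.5−1)² = 70.8.
The Normal likelihood contributes (σ²)^(−n/2) exp(−SS/(2σ²)), so the posterior is Inverse-Gamma(α + n/2, β + SS/2) = Inverse-Gamma(5.5, 37.4).
The mode of Inverse-Gamma(a, b) is b/(a+1) = 37.4/6.5 ≈ 5.7538.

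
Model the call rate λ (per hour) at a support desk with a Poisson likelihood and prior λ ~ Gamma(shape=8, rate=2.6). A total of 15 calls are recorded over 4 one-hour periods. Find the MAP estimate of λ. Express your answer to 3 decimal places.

λ̂_MAP = 3.333

Σxᵢ = 15, n = 4.
Posterior ∝ λ^7e^(−2.6λ) · λ^15e^(−4λ) = λ^22e^(−6.6λ), i.e. Gamma(shape=23, rate=6.6).
The mode of a Gamma(a, b) with a ≥ 1 (shape–rate) is (a−1)/b = 22/6.6 ≈ 3.333.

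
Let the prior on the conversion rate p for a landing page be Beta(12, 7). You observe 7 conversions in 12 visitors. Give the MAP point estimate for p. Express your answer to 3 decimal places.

Prior: Beta(12, 7).
Data: 7 successes in 12 trials. The binomial likelihood contributes p^7(1−p)^5, so the posterior is Beta(12+7, 7+5) = Beta(19, 12).
For Beta(a, b) with a, b > 1 the mode is (a−1)/(a+b−2) = 18/29 ≈ 0.621.

p̂_MAP = 0.621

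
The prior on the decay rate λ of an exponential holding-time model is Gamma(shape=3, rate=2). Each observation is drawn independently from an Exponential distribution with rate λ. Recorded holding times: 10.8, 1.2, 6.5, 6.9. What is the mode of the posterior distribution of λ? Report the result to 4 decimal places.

λ̂_MAP = 0.2190

The Exponential(rate=λ) likelihood is ∝ λ^n e^(−λΣtᵢ). Here n = 4 and Σtᵢ = 10.8 + 1.2 + 6.5 + 6.9 = 25.4.
Posterior ∝ λ^2e^(−2λ) · λ^4e^(−25.4λ) = λ^6e^(−27.4λ), i.e. Gamma(7, 27.4).
Mode = (a−1)/b = 6/27.4 ≈ 0.2190.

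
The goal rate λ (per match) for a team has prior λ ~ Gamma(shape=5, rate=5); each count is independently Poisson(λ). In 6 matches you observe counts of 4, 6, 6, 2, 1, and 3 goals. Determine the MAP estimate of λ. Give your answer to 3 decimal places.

λ̂_MAP = 2.364

Σxᵢ = 4+6+6+2+1+3 = 22, with n = 6.
Posterior ∝ λ^4e^(−5λ) · λ^22e^(−6λ) = λ^26e^(−11λ), i.e. Gamma(shape=27, rate=11).
The mode of a Gamma(a, b) with a ≥ 1 (shape–rate) is (a−1)/b = 26/11 ≈ 2.364.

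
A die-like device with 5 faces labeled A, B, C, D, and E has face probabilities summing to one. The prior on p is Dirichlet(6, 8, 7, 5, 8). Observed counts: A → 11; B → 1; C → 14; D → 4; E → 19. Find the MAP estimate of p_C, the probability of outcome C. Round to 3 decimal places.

The posterior is Dirichlet(αᵢ + nᵢ) = Dirichlet(17, 9, 21, 9, 27).
For a Dirichlet(a₁,…,a_K) with all aᵢ > 1, the mode has j-th component (aⱼ − 1)/(Σaᵢ − K).
Here Σaᵢ = 83 and K = 5, so p_C = (21 − 1)/(83 − 5) = 20/78 ≈ 0.256.

MAP estimate of p_C = 0.256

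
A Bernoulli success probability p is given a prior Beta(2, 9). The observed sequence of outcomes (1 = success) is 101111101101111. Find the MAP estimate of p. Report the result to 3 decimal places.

Prior: Beta(2, 9).
Data: 12 successes in 15 trials (from the sequence). The binomial likelihood contributes p^12(1−p)^3, so the posterior is Beta(2+12, 9+3) = Beta(14, 12).
For Beta(a, b) with a, b > 1 the mode is (a−1)/(a+b−2) = 13/24 ≈ 0.542.

p̂_MAP = 0.542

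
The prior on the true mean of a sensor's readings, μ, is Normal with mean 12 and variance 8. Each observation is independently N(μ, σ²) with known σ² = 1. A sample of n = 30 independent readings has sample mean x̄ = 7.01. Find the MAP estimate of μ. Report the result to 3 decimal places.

n = 30, x̄ = 7.01.
For a Normal prior and Normal likelihood with known variance, the posterior is Normal; its mode equals its mean, the precision-weighted average.
Prior precision 1/σ₀² = 1/8 = 0.125; data precision n/σ² = 30/1 = 30.
μ̂ = (0.125·12 + 30·7.01) / (0.125 + 30) = 211.8/30.125 = 8472/1205 ≈ 7.031.

μ̂_MAP = 7.031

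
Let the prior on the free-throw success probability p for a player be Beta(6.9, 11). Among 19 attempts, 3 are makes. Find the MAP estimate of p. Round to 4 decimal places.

Prior: Beta(6.9, 11).
Data: 3 successes in 19 trials. The binomial likelihood contributes p^3(1−p)^16, so the posterior is Beta(6.9+3, 11+16) = Beta(9.9, 27).
For Beta(a, b) with a, b > 1 the mode is (a−1)/(a+b−2) = 8.9/34.9 ≈ 0.2550.

p̂_MAP = 0.2550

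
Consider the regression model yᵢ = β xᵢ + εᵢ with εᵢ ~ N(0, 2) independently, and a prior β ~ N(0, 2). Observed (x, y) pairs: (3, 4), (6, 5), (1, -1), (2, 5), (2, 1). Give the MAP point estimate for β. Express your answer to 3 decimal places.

log p(β | y) = −Σ(yᵢ − βxᵢ)²/(2·2) − β²/(2·2) + const.
Setting the derivative to zero: Σxᵢ(yᵢ − βxᵢ)/2 − β/2 = 0, so β = Σxᵢyᵢ / (Σxᵢ² + σ²/τ²).
Σxᵢyᵢ = 3·4 + 6·5 + 1·(-1) + 2·5 + 2·1 = 53; Σxᵢ² = 54; σ²/τ² = 1.
β̂_MAP = 53 / (54 + 1) = 53/55 ≈ 0.964.

β̂_MAP = 0.964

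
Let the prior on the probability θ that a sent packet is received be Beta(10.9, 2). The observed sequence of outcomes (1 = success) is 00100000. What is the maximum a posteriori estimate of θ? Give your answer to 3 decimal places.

Prior: Beta(10.9, 2).
Data: 1 success in 8 trials (from the sequence). The binomial likelihood contributes θ(1−θ)^7, so the posterior is Beta(10.9+1, 2+7) = Beta(11.9, 9).
For Beta(a, b) with a, b > 1 the mode is (a−1)/(a+b−2) = 10.9/18.9 ≈ 0.577.

θ̂_MAP = 0.577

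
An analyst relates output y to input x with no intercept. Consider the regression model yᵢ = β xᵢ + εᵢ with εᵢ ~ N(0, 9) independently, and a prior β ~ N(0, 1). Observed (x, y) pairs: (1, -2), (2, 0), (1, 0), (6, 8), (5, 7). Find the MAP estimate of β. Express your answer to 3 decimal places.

β̂_MAP = 1.066

log p(β | y) = −Σ(yᵢ − βxᵢ)²/(2·9) − β²/(2·1) + const.
Setting the derivative to zero: Σxᵢ(yᵢ − βxᵢ)/9 − β/1 = 0, so β = Σxᵢyᵢ / (Σxᵢ² + σ²/τ²).
Σxᵢyᵢ = 1·(-2) + 2·0 + 1·0 + 6·8 + 5·7 = 81; Σxᵢ² = 67; σ²/τ² = 9.
β̂_MAP = 81 / (67 + 9) = 81/76 ≈ 1.066.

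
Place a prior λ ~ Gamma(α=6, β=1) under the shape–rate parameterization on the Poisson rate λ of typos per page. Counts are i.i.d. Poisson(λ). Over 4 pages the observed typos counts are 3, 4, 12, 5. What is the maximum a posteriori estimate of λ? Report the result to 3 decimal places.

λ̂_MAP = 5.800

Σxᵢ = 3+4+12+5 = 24, with n = 4.
Posterior ∝ λ^5e^(−1λ) · λ^24e^(−4λ) = λ^29e^(−5λ), i.e. Gamma(shape=30, rate=5).
The mode of a Gamma(a, b) with a ≥ 1 (shape–rate) is (a−1)/b = 29/5 ≈ 5.800.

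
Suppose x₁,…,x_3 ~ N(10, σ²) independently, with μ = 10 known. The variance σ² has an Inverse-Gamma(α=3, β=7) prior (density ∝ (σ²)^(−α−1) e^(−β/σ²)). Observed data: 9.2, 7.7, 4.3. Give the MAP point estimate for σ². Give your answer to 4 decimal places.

σ̂²_MAP = 4.7655

Sum of squared deviations about the known mean: SS = (9.2−10)² + (7.7−10)² + (4.3−10)² = 38.42.
The Normal likelihood contributes (σ²)^(−n/2) exp(−SS/(2σ²)), so the posterior is Inverse-Gamma(α + n/2, β + SS/2) = Inverse-Gamma(4.5, 26.21).
The mode of Inverse-Gamma(a, b) is b/(a+1) = 26.21/5.5 ≈ 4.7655.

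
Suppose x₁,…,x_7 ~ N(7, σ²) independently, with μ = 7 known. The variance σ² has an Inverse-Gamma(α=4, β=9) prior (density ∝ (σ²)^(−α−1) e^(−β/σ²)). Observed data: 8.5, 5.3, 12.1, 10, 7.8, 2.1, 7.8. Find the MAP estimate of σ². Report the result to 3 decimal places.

σ̂²_MAP = 4.908

Sum of squared deviations about the known mean: SS = (8.5−7)² + (5.3−7)² + (12.1−7)² + (10−7)² + (7.8−7)² + (2.1−7)² + (7.8−7)² = 65.44.
The Normal likelihood contributes (σ²)^(−n/2) exp(−SS/(2σ²)), so the posterior is Inverse-Gamma(α + n/2, β + SS/2) = Inverse-Gamma(7.5, 41.72).
The mode of Inverse-Gamma(a, b) is b/(a+1) = 41.72/8.5 ≈ 4.908.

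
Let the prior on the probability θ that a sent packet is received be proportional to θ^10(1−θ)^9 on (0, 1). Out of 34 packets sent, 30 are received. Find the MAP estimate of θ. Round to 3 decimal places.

The prior density ∝ θ^10(1−θ)^9 is the kernel of Beta(11, 10).
Data: 30 successes in 34 trials. The binomial likelihood contributes θ^30(1−θ)^4, so the posterior is Beta(11+30, 10+4) = Beta(41, 14).
For Beta(a, b) with a, b > 1 the mode is (a−1)/(a+b−2) = 40/53 ≈ 0.755.

θ̂_MAP = 0.755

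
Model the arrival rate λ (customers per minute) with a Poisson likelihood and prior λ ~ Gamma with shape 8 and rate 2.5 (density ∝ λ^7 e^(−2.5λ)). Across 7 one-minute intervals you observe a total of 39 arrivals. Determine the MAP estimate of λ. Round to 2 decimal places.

Σxᵢ = 39, n = 7.
Posterior ∝ λ^7e^(−2.5λ) · λ^39e^(−7λ) = λ^46e^(−9.5λ), i.e. Gamma(shape=47, rate=9.5).
The mode of a Gamma(a, b) with a ≥ 1 (shape–rate) is (a−1)/b = 46/9.5 ≈ 4.84.

λ̂_MAP = 4.84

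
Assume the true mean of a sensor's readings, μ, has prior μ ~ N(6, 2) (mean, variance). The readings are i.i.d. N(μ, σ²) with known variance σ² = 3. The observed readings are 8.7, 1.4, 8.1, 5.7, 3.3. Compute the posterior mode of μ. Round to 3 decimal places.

n = 5; x̄ = (8.7 + 1.4 + 8.1 + 5.7 + 3.3)/5 = 27.2/5 = 5.44.
For a Normal prior and Normal likelihood with known variance, the posterior is Normal; its mode equals its mean, the precision-weighted average.
Prior precision 1/σ₀² = 1/2 = 0.5; data precision n/σ² = 5/3.
μ̂ = (0.5·6 + (5/3)·5.44) / (0.5 + 5/3) = (181/15)/(13/6) = 362/65 ≈ 5.569.

μ̂_MAP = 5.569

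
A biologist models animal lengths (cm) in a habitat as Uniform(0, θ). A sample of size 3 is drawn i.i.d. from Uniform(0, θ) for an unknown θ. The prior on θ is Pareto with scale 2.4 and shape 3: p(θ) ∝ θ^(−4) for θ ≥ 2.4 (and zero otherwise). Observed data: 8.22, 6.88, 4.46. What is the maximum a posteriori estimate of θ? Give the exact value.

θ̂_MAP = 8.22

The Uniform(0, θ) likelihood is θ^(−n) for θ ≥ max(xᵢ), zero otherwise. Here max(xᵢ) = 8.22.
Posterior ∝ θ^(−4) · θ^(−3) = θ^(−7) on θ ≥ max(2.4, 8.22) = 8.22.
This density is strictly decreasing in θ, so the posterior mode lies at the lower boundary of the support.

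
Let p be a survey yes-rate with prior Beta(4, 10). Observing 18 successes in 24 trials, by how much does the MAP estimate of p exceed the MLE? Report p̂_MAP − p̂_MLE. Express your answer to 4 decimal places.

MAP − MLE = -0.1667

Posterior is Beta(22, 16); MAP = (22−1)/(38−2) = 21/36 ≈ 0.58333.
MLE ignores the prior: p̂_MLE = k/n = 18/24 ≈ 0.75000.
Difference = 21/36 − 18/24 = -1/6 ≈ -0.1667.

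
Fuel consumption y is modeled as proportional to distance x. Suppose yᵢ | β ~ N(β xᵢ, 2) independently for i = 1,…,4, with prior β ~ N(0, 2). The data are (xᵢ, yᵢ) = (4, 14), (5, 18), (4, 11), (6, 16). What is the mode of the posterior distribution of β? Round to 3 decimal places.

β̂_MAP = 3.043

log p(β | y) = −Σ(yᵢ − βxᵢ)²/(2·2) − β²/(2·2) + const.
Setting the derivative to zero: Σxᵢ(yᵢ − βxᵢ)/2 − β/2 = 0, so β = Σxᵢyᵢ / (Σxᵢ² + σ²/τ²).
Σxᵢyᵢ = 4·14 + 5·18 + 4·11 + 6·16 = 286; Σxᵢ² = 93; σ²/τ² = 1.
β̂_MAP = 286 / (93 + 1) = 286/94 ≈ 3.043.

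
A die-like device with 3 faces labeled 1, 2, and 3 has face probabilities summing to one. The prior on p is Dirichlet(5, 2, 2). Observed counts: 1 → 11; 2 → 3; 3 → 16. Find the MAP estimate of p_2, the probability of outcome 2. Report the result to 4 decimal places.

MAP estimate: 0.1111

The posterior is Dirichlet(αᵢ + nᵢ) = Dirichlet(16, 5, 18).
For a Dirichlet(a₁,…,a_K) with all aᵢ > 1, the mode has j-th component (aⱼ − 1)/(Σaᵢ − K).
Here Σaᵢ = 39 and K = 3, so p_2 = (5 − 1)/(39 − 3) = 4/36 ≈ 0.1111.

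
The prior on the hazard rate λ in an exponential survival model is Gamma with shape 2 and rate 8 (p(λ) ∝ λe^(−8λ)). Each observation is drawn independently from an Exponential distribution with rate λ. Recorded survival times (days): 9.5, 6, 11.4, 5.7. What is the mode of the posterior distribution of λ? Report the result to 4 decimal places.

λ̂_MAP = 0.1232

The Exponential(rate=λ) likelihood is ∝ λ^n e^(−λΣtᵢ). Here n = 4 and Σtᵢ = 9.5 + 6 + 11.4 + 5.7 = 32.6.
Posterior ∝ λe^(−8λ) · λ^4e^(−32.6λ) = λ^5e^(−40.6λ), i.e. Gamma(6, 40.6).
Mode = (a−1)/b = 5/40.6 ≈ 0.1232.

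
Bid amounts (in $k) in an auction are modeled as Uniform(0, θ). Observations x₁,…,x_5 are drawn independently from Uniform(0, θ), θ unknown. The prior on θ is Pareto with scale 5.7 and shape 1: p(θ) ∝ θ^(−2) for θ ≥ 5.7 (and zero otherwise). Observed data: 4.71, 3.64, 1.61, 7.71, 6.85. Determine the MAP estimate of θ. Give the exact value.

The Uniform(0, θ) likelihood is θ^(−n) for θ ≥ max(xᵢ), zero otherwise. Here max(xᵢ) = 7.71.
Posterior ∝ θ^(−2) · θ^(−5) = θ^(−7) on θ ≥ max(5.7, 7.71) = 7.71.
This density is strictly decreasing in θ, so the posterior mode lies at the lower boundary of the support.

θ̂_MAP = 7.71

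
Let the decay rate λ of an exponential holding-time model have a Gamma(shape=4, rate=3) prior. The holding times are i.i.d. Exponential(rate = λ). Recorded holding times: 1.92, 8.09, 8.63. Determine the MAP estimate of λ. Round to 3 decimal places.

λ̂_MAP = 0.277

The Exponential(rate=λ) likelihood is ∝ λ^n e^(−λΣtᵢ). Here n = 3 and Σtᵢ = 1.92 + 8.09 + 8.63 = 18.64.
Posterior ∝ λ^3e^(−3λ) · λ^3e^(−18.64λ) = λ^6e^(−21.64λ), i.e. Gamma(7, 21.64).
Mode = (a−1)/b = 6/21.64 ≈ 0.277.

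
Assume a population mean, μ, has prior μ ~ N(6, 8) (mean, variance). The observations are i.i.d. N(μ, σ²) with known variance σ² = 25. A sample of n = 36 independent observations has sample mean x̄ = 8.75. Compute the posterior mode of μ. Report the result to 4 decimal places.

μ̂_MAP = 8.5304

n = 36, x̄ = 8.75.
For a Normal prior and Normal likelihood with known variance, the posterior is Normal; its mode equals its mean, the precision-weighted average.
Prior precision 1/σ₀² = 1/8 = 0.125; data precision n/σ² = 36/25 = 1.44.
μ̂ = (0.125·6 + 1.44·8.75) / (0.125 + 1.44) = 13.35/1.565 = 2670/313 ≈ 8.5304.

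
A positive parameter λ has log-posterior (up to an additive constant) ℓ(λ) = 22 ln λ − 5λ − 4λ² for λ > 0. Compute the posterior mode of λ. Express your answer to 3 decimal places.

ℓ'(λ) = 22/λ − 5 − 8λ. Setting this to zero and multiplying by λ: 8λ² + 5λ − 22 = 0.
λ = (−5 + √(5² + 4·8·22)) / (2·8) = (−5 + √729) / 16 = (−5 + 27)/16 = 11/8.
ℓ''(λ) = −22/λ² − 8 < 0, confirming a maximum.

λ̂_MAP = 1.375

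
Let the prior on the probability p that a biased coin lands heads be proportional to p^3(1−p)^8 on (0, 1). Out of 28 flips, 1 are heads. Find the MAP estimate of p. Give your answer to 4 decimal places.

p̂_MAP = 0.1026

The prior density ∝ p^3(1−p)^8 is the kernel of Beta(4, 9).
Data: 1 success in 28 trials. The binomial likelihood contributes p(1−p)^27, so the posterior is Beta(4+1, 9+27) = Beta(5, 36).
For Beta(a, b) with a, b > 1 the mode is (a−1)/(a+b−2) = 4/39 ≈ 0.1026.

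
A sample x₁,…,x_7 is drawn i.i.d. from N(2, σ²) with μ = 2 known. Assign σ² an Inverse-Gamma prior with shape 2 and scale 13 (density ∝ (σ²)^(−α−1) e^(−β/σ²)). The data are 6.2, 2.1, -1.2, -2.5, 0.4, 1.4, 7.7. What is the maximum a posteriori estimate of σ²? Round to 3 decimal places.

Sum of squared deviations about the known mean: SS = (6.2−2)² + (2.1−2)² + (-1.2−2)² + (-2.5−2)² + (0.4−2)² + (1.4−2)² + (7.7−2)² = 83.55.
The Normal likelihood contributes (σ²)^(−n/2) exp(−SS/(2σ²)), so the posterior is Inverse-Gamma(α + n/2, β + SS/2) = Inverse-Gamma(5.5, 54.775).
The mode of Inverse-Gamma(a, b) is b/(a+1) = 54.775/6.5 ≈ 8.427.

σ̂²_MAP = 8.427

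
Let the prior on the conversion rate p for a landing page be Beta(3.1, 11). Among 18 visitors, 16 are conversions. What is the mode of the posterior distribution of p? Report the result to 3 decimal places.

Prior: Beta(3.1, 11).
Data: 16 successes in 18 trials. The binomial likelihood contributes p^16(1−p)^2, so the posterior is Beta(3.1+16, 11+2) = Beta(19.1, 13).
For Beta(a, b) with a, b > 1 the mode is (a−1)/(a+b−2) = 18.1/30.1 ≈ 0.601.

p̂_MAP = 0.601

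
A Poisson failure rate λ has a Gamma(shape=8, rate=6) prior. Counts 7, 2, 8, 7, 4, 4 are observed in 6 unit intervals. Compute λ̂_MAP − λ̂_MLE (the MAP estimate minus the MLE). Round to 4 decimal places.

MAP − MLE = -2.0833

Σxᵢ = 32. Posterior is Gamma(40, 12); MAP = (40−1)/12 = 39/12 ≈ 3.25000.
MLE = x̄ = 32/6 ≈ 5.33333.
Difference = 39/12 − 32/6 = -25/12 ≈ -2.0833.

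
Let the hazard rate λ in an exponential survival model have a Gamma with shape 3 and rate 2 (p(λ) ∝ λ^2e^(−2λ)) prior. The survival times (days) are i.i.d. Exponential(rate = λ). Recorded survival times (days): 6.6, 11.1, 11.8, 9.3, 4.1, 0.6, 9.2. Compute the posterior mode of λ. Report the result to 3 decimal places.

λ̂_MAP = 0.165

The Exponential(rate=λ) likelihood is ∝ λ^n e^(−λΣtᵢ). Here n = 7 and Σtᵢ = 6.6 + 11.1 + 11.8 + 9.3 + 4.1 + 0.6 + 9.2 = 52.7.
Posterior ∝ λ^2e^(−2λ) · λ^7e^(−52.7λ) = λ^9e^(−54.7λ), i.e. Gamma(10, 54.7).
Mode = (a−1)/b = 9/54.7 ≈ 0.165.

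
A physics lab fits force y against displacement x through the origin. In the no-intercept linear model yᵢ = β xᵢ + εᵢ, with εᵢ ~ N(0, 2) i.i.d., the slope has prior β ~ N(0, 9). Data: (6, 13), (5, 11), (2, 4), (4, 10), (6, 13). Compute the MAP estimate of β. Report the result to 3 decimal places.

β̂_MAP = 2.209

log p(β | y) = −Σ(yᵢ − βxᵢ)²/(2·2) − β²/(2·9) + const.
Setting the derivative to zero: Σxᵢ(yᵢ − βxᵢ)/2 − β/9 = 0, so β = Σxᵢyᵢ / (Σxᵢ² + σ²/τ²).
Σxᵢyᵢ = 6·13 + 5·11 + 2·4 + 4·10 + 6·13 = 259; Σxᵢ² = 117; σ²/τ² = 2/9.
β̂_MAP = 259 / (117 + 2/9) = 259/(1055/9) = 2331/1055 ≈ 2.209.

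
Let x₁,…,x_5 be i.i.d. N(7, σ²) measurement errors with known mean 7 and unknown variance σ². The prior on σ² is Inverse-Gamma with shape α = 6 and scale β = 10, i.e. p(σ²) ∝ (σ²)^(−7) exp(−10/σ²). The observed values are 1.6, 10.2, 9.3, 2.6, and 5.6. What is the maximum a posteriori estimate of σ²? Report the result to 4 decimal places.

Sum of squared deviations about the known mean: SS = (1.6−7)² + (10.2−7)² + (9.3−7)² + (2.6−7)² + (5.6−7)² = 66.01.
The Normal likelihood contributes (σ²)^(−n/2) exp(−SS/(2σ²)), so the posterior is Inverse-Gamma(α + n/2, β + SS/2) = Inverse-Gamma(8.5, 43.005).
The mode of Inverse-Gamma(a, b) is b/(a+1) = 43.005/9.5 ≈ 4.5268.

σ̂²_MAP = 4.5268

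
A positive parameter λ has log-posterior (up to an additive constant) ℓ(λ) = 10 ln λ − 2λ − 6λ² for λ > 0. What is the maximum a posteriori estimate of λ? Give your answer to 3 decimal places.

λ̂_MAP = 0.833

ℓ'(λ) = 10/λ − 2 − 12λ. Setting this to zero and multiplying by λ: 12λ² + 2λ − 10 = 0.
λ = (−2 + √(2² + 4·12·10)) / (2·12) = (−2 + √484) / 24 = (−2 + 22)/24 = 5/6.
ℓ''(λ) = −10/λ² − 12 < 0, confirming a maximum.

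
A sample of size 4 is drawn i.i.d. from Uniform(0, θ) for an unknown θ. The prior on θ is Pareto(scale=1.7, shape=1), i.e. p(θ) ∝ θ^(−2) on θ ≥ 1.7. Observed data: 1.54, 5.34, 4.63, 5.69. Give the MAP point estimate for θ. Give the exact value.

The Uniform(0, θ) likelihood is θ^(−n) for θ ≥ max(xᵢ), zero otherwise. Here max(xᵢ) = 5.69.
Posterior ∝ θ^(−2) · θ^(−4) = θ^(−6) on θ ≥ max(1.7, 5.69) = 5.69.
This density is strictly decreasing in θ, so the posterior mode lies at the lower boundary of the support.

θ̂_MAP = 5.69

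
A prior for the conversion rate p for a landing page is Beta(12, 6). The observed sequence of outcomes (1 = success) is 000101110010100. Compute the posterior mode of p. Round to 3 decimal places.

Prior: Beta(12, 6).
Data: 6 successes in 15 trials (from the sequence). The binomial likelihood contributes p^6(1−p)^9, so the posterior is Beta(12+6, 6+9) = Beta(18, 15).
For Beta(a, b) with a, b > 1 the mode is (a−1)/(a+b−2) = 17/31 ≈ 0.548.

p̂_MAP = 0.548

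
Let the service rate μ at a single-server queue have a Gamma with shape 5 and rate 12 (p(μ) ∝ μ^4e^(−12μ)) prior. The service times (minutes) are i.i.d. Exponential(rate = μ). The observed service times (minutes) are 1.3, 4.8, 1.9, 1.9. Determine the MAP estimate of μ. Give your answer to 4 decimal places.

The Exponential(rate=μ) likelihood is ∝ μ^n e^(−μΣtᵢ). Here n = 4 and Σtᵢ = 1.3 + 4.8 + 1.9 + 1.9 = 9.9.
Posterior ∝ μ^4e^(−12μ) · μ^4e^(−9.9μ) = μ^8e^(−21.9μ), i.e. Gamma(9, 21.9).
Mode = (a−1)/b = 8/21.9 ≈ 0.3653.

μ̂_MAP = 0.3653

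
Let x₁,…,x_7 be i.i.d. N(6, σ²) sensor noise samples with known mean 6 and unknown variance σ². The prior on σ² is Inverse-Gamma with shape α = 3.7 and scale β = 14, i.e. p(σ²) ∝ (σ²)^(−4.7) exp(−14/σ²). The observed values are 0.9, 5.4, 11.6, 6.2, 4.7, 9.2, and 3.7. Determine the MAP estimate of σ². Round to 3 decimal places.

σ̂²_MAP = 6.280

Sum of squared deviations about the known mean: SS = (0.9−6)² + (5.4−6)² + (11.6−6)² + (6.2−6)² + (4.7−6)² + (9.2−6)² + (3.7−6)² = 74.99.
The Normal likelihood contributes (σ²)^(−n/2) exp(−SS/(2σ²)), so the posterior is Inverse-Gamma(α + n/2, β + SS/2) = Inverse-Gamma(7.2, 51.495).
The mode of Inverse-Gamma(a, b) is b/(a+1) = 51.495/8.2 ≈ 6.280.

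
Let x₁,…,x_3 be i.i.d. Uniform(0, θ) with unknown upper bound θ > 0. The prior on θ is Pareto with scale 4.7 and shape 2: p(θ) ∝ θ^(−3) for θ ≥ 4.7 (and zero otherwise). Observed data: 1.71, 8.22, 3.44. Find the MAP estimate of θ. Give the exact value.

The Uniform(0, θ) likelihood is θ^(−n) for θ ≥ max(xᵢ), zero otherwise. Here max(xᵢ) = 8.22.
Posterior ∝ θ^(−3) · θ^(−3) = θ^(−6) on θ ≥ max(4.7, 8.22) = 8.22.
This density is strictly decreasing in θ, so the posterior mode lies at the lower boundary of the support.

θ̂_MAP = 8.22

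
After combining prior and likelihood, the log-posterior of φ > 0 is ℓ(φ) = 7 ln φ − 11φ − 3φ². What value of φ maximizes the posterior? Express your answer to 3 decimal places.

ℓ'(φ) = 7/φ − 11 − 6φ. Setting this to zero and multiplying by φ: 6φ² + 11φ − 7 = 0.
φ = (−11 + √(11² + 4·6·7)) / (2·6) = (−11 + √289) / 12 = (−11 + 17)/12 = 1/2.
ℓ''(φ) = −7/φ² − 6 < 0, confirming a maximum.

φ̂_MAP = 0.500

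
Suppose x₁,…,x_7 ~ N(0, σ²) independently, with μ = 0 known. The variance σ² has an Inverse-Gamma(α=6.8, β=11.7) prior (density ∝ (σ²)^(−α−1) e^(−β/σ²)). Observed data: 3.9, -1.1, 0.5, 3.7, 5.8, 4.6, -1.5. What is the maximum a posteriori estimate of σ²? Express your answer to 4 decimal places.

σ̂²_MAP = 4.9031

Sum of squared deviations about the known mean: SS = (3.9−0)² + (-1.1−0)² + (0.5−0)² + (3.7−0)² + (5.8−0)² + (4.6−0)² + (-1.5−0)² = 87.41.
The Normal likelihood contributes (σ²)^(−n/2) exp(−SS/(2σ²)), so the posterior is Inverse-Gamma(α + n/2, β + SS/2) = Inverse-Gamma(10.3, 55.405).
The mode of Inverse-Gamma(a, b) is b/(a+1) = 55.405/11.3 ≈ 4.9031.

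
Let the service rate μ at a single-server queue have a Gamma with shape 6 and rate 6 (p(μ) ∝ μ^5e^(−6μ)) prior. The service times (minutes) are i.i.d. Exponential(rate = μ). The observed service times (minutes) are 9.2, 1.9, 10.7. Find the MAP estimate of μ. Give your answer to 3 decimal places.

μ̂_MAP = 0.288

The Exponential(rate=μ) likelihood is ∝ μ^n e^(−μΣtᵢ). Here n = 3 and Σtᵢ = 9.2 + 1.9 + 10.7 = 21.8.
Posterior ∝ μ^5e^(−6μ) · μ^3e^(−21.8μ) = μ^8e^(−27.8μ), i.e. Gamma(9, 27.8).
Mode = (a−1)/b = 8/27.8 ≈ 0.288.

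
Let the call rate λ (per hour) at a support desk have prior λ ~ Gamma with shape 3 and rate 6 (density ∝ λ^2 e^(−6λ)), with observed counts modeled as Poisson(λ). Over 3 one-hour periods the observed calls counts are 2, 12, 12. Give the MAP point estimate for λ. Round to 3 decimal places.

Σxᵢ = 2+12+12 = 26, with n = 3.
Posterior ∝ λ^2e^(−6λ) · λ^26e^(−3λ) = λ^28e^(−9λ), i.e. Gamma(shape=29, rate=9).
The mode of a Gamma(a, b) with a ≥ 1 (shape–rate) is (a−1)/b = 28/9 ≈ 3.111.

λ̂_MAP = 3.111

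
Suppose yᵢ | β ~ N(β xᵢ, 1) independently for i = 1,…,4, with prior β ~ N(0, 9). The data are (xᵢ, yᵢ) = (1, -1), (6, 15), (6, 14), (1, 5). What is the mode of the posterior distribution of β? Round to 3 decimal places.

log p(β | y) = −Σ(yᵢ − βxᵢ)²/(2·1) − β²/(2·9) + const.
Setting the derivative to zero: Σxᵢ(yᵢ − βxᵢ)/1 − β/9 = 0, so β = Σxᵢyᵢ / (Σxᵢ² + σ²/τ²).
Σxᵢyᵢ = 1·(-1) + 6·15 + 6·14 + 1·5 = 178; Σxᵢ² = 74; σ²/τ² = 1/9.
β̂_MAP = 178 / (74 + 1/9) = 178/(667/9) = 1602/667 ≈ 2.402.

β̂_MAP = 2.402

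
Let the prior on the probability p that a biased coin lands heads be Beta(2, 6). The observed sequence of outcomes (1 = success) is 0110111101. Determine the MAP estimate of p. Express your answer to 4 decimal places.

p̂_MAP = 0.5000

Prior: Beta(2, 6).
Data: 7 successes in 10 trials (from the sequence). The binomial likelihood contributes p^7(1−p)^3, so the posterior is Beta(2+7, 6+3) = Beta(9, 9).
For Beta(a, b) with a, b > 1 the mode is (a−1)/(a+b−2) = 8/16 ≈ 0.5000.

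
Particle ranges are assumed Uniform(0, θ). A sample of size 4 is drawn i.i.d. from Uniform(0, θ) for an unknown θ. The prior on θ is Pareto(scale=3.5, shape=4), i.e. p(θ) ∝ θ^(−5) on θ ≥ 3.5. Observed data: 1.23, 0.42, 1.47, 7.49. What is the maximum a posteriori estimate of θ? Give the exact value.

θ̂_MAP = 7.49

The Uniform(0, θ) likelihood is θ^(−n) for θ ≥ max(xᵢ), zero otherwise. Here max(xᵢ) = 7.49.
Posterior ∝ θ^(−5) · θ^(−4) = θ^(−9) on θ ≥ max(3.5, 7.49) = 7.49.
This density is strictly decreasing in θ, so the posterior mode lies at the lower boundary of the support.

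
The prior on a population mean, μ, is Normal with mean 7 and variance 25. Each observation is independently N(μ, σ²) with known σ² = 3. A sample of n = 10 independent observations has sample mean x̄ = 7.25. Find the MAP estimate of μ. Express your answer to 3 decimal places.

n = 10, x̄ = 7.25.
For a Normal prior and Normal likelihood with known variance, the posterior is Normal; its mode equals its mean, the precision-weighted average.
Prior precision 1/σ₀² = 1/25 = 0.04; data precision n/σ² = 10/3.
μ̂ = (0.04·7 + (10/3)·7.25) / (0.04 + 10/3) = (3667/150)/(253/75) = 3667/506 ≈ 7.247.

μ̂_MAP = 7.247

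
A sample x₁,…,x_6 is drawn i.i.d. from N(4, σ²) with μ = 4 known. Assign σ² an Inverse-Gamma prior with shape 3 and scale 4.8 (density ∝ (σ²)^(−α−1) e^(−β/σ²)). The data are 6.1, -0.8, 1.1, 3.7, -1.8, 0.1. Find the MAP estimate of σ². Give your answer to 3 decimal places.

σ̂²_MAP = 6.743

Sum of squared deviations about the known mean: SS = (6.1−4)² + (-0.8−4)² + (1.1−4)² + (3.7−4)² + (-1.8−4)² + (0.1−4)² = 84.8.
The Normal likelihood contributes (σ²)^(−n/2) exp(−SS/(2σ²)), so the posterior is Inverse-Gamma(α + n/2, β + SS/2) = Inverse-Gamma(6, 47.2).
The mode of Inverse-Gamma(a, b) is b/(a+1) = 47.2/7 ≈ 6.743.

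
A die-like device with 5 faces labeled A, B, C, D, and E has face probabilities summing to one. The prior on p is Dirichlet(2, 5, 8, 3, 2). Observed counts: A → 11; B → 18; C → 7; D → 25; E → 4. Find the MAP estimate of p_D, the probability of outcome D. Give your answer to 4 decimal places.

MAP estimate of p_D = 0.3375

The posterior is Dirichlet(αᵢ + nᵢ) = Dirichlet(13, 23, 15, 28, 6).
For a Dirichlet(a₁,…,a_K) with all aᵢ > 1, the mode has j-th component (aⱼ − 1)/(Σaᵢ − K).
Here Σaᵢ = 85 and K = 5, so p_D = (28 − 1)/(85 − 5) = 27/80 ≈ 0.3375.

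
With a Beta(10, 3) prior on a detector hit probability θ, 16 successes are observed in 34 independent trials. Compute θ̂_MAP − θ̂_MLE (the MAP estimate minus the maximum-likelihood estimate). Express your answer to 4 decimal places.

MAP − MLE = 0.0850

Posterior is Beta(26, 21); MAP = (26−1)/(47−2) = 25/45 ≈ 0.55556.
MLE ignores the prior: θ̂_MLE = k/n = 16/34 ≈ 0.47059.
Difference = 25/45 − 16/34 = 13/153 ≈ 0.0850.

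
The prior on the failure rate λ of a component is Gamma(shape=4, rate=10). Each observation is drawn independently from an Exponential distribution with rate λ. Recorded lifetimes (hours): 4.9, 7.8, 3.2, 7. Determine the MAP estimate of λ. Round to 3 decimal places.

λ̂_MAP = 0.213

The Exponential(rate=λ) likelihood is ∝ λ^n e^(−λΣtᵢ). Here n = 4 and Σtᵢ = 4.9 + 7.8 + 3.2 + 7 = 22.9.
Posterior ∝ λ^3e^(−10λ) · λ^4e^(−22.9λ) = λ^7e^(−32.9λ), i.e. Gamma(8, 32.9).
Mode = (a−1)/b = 7/32.9 ≈ 0.213.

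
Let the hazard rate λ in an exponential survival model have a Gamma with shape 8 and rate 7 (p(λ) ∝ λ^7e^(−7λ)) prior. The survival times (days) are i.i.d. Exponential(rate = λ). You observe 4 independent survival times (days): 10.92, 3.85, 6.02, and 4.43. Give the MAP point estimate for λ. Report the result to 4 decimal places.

The Exponential(rate=λ) likelihood is ∝ λ^n e^(−λΣtᵢ). Here n = 4 and Σtᵢ = 10.92 + 3.85 + 6.02 + 4.43 = 25.22.
Posterior ∝ λ^7e^(−7λ) · λ^4e^(−25.22λ) = λ^11e^(−32.22λ), i.e. Gamma(12, 32.22).
Mode = (a−1)/b = 11/32.22 ≈ 0.3414.

λ̂_MAP = 0.3414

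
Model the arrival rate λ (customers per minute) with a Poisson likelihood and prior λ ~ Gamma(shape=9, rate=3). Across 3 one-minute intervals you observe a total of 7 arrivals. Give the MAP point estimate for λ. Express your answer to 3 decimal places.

Σxᵢ = 7, n = 3.
Posterior ∝ λ^8e^(−3λ) · λ^7e^(−3λ) = λ^15e^(−6λ), i.e. Gamma(shape=16, rate=6).
The mode of a Gamma(a, b) with a ≥ 1 (shape–rate) is (a−1)/b = 15/6 ≈ 2.500.

λ̂_MAP = 2.500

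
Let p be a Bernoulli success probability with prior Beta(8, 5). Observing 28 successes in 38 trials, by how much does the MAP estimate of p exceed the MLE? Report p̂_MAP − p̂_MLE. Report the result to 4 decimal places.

MAP − MLE = -0.0226

Posterior is Beta(36, 15); MAP = (36−1)/(51−2) = 35/49 ≈ 0.71429.
MLE ignores the prior: p̂_MLE = k/n = 28/38 ≈ 0.73684.
Difference = 35/49 − 28/38 = -3/133 ≈ -0.0226.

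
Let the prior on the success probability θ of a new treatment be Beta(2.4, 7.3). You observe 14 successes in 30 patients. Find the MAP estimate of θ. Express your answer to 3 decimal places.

θ̂_MAP = 0.408

Prior: Beta(2.4, 7.3).
Data: 14 successes in 30 trials. The binomial likelihood contributes θ^14(1−θ)^16, so the posterior is Beta(2.4+14, 7.3+16) = Beta(16.4, 23.3).
For Beta(a, b) with a, b > 1 the mode is (a−1)/(a+b−2) = 15.4/37.7 ≈ 0.408.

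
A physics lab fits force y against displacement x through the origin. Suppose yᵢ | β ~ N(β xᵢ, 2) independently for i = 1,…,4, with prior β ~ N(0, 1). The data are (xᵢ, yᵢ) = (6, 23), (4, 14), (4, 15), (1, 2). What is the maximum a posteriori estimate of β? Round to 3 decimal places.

β̂_MAP = 3.606

log p(β | y) = −Σ(yᵢ − βxᵢ)²/(2·2) − β²/(2·1) + const.
Setting the derivative to zero: Σxᵢ(yᵢ − βxᵢ)/2 − β/1 = 0, so β = Σxᵢyᵢ / (Σxᵢ² + σ²/τ²).
Σxᵢyᵢ = 6·23 + 4·14 + 4·15 + 1·2 = 256; Σxᵢ² = 69; σ²/τ² = 2.
β̂_MAP = 256 / (69 + 2) = 256/71 ≈ 3.606.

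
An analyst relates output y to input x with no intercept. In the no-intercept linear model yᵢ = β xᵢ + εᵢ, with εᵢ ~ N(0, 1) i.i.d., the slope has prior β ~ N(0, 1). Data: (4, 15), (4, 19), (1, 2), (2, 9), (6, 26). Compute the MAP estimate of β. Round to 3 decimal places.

β̂_MAP = 4.216

log p(β | y) = −Σ(yᵢ − βxᵢ)²/(2·1) − β²/(2·1) + const.
Setting the derivative to zero: Σxᵢ(yᵢ − βxᵢ)/1 − β/1 = 0, so β = Σxᵢyᵢ / (Σxᵢ² + σ²/τ²).
Σxᵢyᵢ = 4·15 + 4·19 + 1·2 + 2·9 + 6·26 = 312; Σxᵢ² = 73; σ²/τ² = 1.
β̂_MAP = 312 / (73 + 1) = 312/74 ≈ 4.216.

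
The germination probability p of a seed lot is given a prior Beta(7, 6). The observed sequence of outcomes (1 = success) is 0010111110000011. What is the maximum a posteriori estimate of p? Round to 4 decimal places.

Prior: Beta(7, 6).
Data: 8 successes in 16 trials (from the sequence). The binomial likelihood contributes p^8(1−p)^8, so the posterior is Beta(7+8, 6+8) = Beta(15, 14).
For Beta(a, b) with a, b > 1 the mode is (a−1)/(a+b−2) = 14/27 ≈ 0.5185.

p̂_MAP = 0.5185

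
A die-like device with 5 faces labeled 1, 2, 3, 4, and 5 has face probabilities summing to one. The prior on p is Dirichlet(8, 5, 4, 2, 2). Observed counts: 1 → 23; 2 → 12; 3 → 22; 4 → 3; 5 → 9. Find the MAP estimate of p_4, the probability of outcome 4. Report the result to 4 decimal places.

The posterior is Dirichlet(αᵢ + nᵢ) = Dirichlet(31, 17, 26, 5, 11).
For a Dirichlet(a₁,…,a_K) with all aᵢ > 1, the mode has j-th component (aⱼ − 1)/(Σaᵢ − K).
Here Σaᵢ = 90 and K = 5, so p_4 = (5 − 1)/(90 − 5) = 4/85 ≈ 0.0471.

MAP estimate: 0.0471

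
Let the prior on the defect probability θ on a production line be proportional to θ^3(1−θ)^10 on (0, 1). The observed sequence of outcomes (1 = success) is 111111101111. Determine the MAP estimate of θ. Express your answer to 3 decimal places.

The prior density ∝ θ^3(1−θ)^10 is the kernel of Beta(4, 11).
Data: 11 successes in 12 trials (from the sequence). The binomial likelihood contributes θ^11(1−θ)^1, so the posterior is Beta(4+11, 11+1) = Beta(15, 12).
For Beta(a, b) with a, b > 1 the mode is (a−1)/(a+b−2) = 14/25 ≈ 0.560.

θ̂_MAP = 0.560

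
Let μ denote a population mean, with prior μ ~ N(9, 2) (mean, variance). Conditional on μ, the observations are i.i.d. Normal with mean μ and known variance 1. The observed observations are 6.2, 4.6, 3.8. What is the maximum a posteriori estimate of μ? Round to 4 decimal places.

μ̂_MAP = 5.4571

n = 3; x̄ = (6.2 + 4.6 + 3.8)/3 = 14.6/3 = 73/15 ≈ 4.8667.
For a Normal prior and Normal likelihood with known variance, the posterior is Normal; its mode equals its mean, the precision-weighted average.
Prior precision 1/σ₀² = 1/2 = 0.5; data precision n/σ² = 3/1 = 3.
μ̂ = (0.5·9 + 3·(73/15)) / (0.5 + 3) = 19.1/3.5 = 191/35 ≈ 5.4571.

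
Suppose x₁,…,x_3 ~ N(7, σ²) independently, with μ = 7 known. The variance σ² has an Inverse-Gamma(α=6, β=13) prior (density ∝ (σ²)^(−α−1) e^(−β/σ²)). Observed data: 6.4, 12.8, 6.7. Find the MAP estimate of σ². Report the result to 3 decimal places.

σ̂²_MAP = 3.535

Sum of squared deviations about the known mean: SS = (6.4−7)² + (12.8−7)² + (6.7−7)² = 34.09.
The Normal likelihood contributes (σ²)^(−n/2) exp(−SS/(2σ²)), so the posterior is Inverse-Gamma(α + n/2, β + SS/2) = Inverse-Gamma(7.5, 30.045).
The mode of Inverse-Gamma(a, b) is b/(a+1) = 30.045/8.5 ≈ 3.535.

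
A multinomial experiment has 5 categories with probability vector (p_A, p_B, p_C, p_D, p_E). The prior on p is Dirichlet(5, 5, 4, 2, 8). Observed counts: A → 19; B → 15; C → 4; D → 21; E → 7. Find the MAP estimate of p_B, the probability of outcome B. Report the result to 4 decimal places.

The posterior is Dirichlet(αᵢ + nᵢ) = Dirichlet(24, 20, 8, 23, 15).
For a Dirichlet(a₁,…,a_K) with all aᵢ > 1, the mode has j-th component (aⱼ − 1)/(Σaᵢ − K).
Here Σaᵢ = 90 and K = 5, so p_B = (20 − 1)/(90 − 5) = 19/85 ≈ 0.2235.

MAP estimate of p_B = 0.2235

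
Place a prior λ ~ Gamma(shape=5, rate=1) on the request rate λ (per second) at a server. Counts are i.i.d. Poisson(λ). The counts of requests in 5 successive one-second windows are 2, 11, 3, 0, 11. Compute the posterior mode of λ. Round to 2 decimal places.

λ̂_MAP = 5.17

Σxᵢ = 2+11+3+0+11 = 27, with n = 5.
Posterior ∝ λ^4e^(−1λ) · λ^27e^(−5λ) = λ^31e^(−6λ), i.e. Gamma(shape=32, rate=6).
The mode of a Gamma(a, b) with a ≥ 1 (shape–rate) is (a−1)/b = 31/6 ≈ 5.17.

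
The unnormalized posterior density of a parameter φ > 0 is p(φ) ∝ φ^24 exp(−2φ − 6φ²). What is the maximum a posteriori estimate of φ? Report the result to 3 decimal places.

ℓ'(φ) = 24/φ − 2 − 12φ. Setting this to zero and multiplying by φ: 12φ² + 2φ − 24 = 0.
φ = (−2 + √(2² + 4·12·24)) / (2·12) = (−2 + √1156) / 24 = (−2 + 34)/24 = 4/3.
ℓ''(φ) = −24/φ² − 12 < 0, confirming a maximum.

φ̂_MAP = 1.333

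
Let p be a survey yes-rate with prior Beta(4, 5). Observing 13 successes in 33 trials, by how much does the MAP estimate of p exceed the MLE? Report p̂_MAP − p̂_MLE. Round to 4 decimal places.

MAP − MLE = 0.0061

Posterior is Beta(17, 25); MAP = (17−1)/(42−2) = 16/40 ≈ 0.40000.
MLE ignores the prior: p̂_MLE = k/n = 13/33 ≈ 0.39394.
Difference = 16/40 − 13/33 = 1/165 ≈ 0.0061.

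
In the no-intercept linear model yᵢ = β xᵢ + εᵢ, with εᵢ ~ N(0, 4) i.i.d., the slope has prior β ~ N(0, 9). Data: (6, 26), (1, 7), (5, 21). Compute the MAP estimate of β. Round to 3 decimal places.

log p(β | y) = −Σ(yᵢ − βxᵢ)²/(2·4) − β²/(2·9) + const.
Setting the derivative to zero: Σxᵢ(yᵢ − βxᵢ)/4 − β/9 = 0, so β = Σxᵢyᵢ / (Σxᵢ² + σ²/τ²).
Σxᵢyᵢ = 6·26 + 1·7 + 5·21 = 268; Σxᵢ² = 62; σ²/τ² = 4/9.
β̂_MAP = 268 / (62 + 4/9) = 268/(562/9) = 1206/281 ≈ 4.292.

β̂_MAP = 4.292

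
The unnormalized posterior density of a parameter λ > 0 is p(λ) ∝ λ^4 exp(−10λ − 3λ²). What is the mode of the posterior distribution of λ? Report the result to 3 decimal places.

λ̂_MAP = 0.333

ℓ'(λ) = 4/λ − 10 − 6λ. Setting this to zero and multiplying by λ: 6λ² + 10λ − 4 = 0.
λ = (−10 + √(10² + 4·6·4)) / (2·6) = (−10 + √196) / 12 = (−10 + 14)/12 = 1/3.
ℓ''(λ) = −4/λ² − 6 < 0, confirming a maximum.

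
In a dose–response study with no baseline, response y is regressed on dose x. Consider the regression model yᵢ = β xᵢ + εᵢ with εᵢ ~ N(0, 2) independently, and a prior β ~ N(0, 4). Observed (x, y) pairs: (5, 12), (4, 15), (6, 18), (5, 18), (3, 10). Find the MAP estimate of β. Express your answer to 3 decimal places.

log p(β | y) = −Σ(yᵢ − βxᵢ)²/(2·2) − β²/(2·4) + const.
Setting the derivative to zero: Σxᵢ(yᵢ − βxᵢ)/2 − β/4 = 0, so β = Σxᵢyᵢ / (Σxᵢ² + σ²/τ²).
Σxᵢyᵢ = 5·12 + 4·15 + 6·18 + 5·18 + 3·10 = 348; Σxᵢ² = 111; σ²/τ² = 0.5.
β̂_MAP = 348 / (111 + 0.5) = 348/111.5 ≈ 3.121.

β̂_MAP = 3.121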